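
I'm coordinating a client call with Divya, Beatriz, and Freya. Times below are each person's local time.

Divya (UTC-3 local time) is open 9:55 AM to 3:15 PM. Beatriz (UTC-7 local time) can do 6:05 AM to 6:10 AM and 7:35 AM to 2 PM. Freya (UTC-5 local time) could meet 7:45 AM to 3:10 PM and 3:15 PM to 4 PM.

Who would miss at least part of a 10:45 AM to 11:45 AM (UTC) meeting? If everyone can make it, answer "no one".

Divya in UTC: 12:55-18:15 (add 3h to convert from UTC-3).
Beatriz in UTC: 13:05-13:10, 14:35-21:00 (add 7h to convert from UTC-7).
Freya in UTC: 12:45-20:10, 20:15-21:00 (add 5h to convert from UTC-5).
Divya: not fully free for 10:45-11:45. Beatriz: not fully free for 10:45-11:45. Freya: not fully free for 10:45-11:45.

Beatriz, Divya, Freya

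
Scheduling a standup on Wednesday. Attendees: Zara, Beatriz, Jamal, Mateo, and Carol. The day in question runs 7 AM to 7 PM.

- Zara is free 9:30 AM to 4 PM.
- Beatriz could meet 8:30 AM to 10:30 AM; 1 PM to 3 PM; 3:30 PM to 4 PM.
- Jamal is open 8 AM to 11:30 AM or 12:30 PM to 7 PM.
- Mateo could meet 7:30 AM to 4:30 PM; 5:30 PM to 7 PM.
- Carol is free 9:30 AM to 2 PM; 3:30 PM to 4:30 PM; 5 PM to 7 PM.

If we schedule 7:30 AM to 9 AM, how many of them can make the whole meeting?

Mateo can make the full 07:30-09:00 slot — that's 1.

1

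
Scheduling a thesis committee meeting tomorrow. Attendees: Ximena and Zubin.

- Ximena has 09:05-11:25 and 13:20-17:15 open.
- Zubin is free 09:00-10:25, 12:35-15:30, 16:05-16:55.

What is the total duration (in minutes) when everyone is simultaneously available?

Ximena ∩ Zubin: 09:05-10:25, 13:20-15:30, 16:05-16:55.
Those are the intersection windows.
Summing the common windows: 80 + 130 + 50 = 260 minutes.

260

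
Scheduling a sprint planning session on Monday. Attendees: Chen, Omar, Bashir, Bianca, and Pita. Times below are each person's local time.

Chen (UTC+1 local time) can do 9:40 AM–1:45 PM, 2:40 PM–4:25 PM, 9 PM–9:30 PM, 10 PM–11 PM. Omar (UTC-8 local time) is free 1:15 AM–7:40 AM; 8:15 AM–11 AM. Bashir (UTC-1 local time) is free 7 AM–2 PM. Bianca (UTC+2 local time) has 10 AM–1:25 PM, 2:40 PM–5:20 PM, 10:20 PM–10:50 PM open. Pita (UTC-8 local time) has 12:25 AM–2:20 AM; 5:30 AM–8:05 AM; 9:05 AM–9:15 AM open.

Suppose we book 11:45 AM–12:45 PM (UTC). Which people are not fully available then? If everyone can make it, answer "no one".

Bianca, Pita

Chen in UTC: 08:40-12:45, 13:40-15:25, 20:00-20:30, 21:00-22:00 (subtract 1h to convert from UTC+1).
Omar in UTC: 09:15-15:40, 16:15-19:00 (add 8h to convert from UTC-8).
Bashir in UTC: 08:00-15:00 (add 1h to convert from UTC-1).
Bianca in UTC: 08:00-11:25, 12:40-15:20, 20:20-20:50 (subtract 2h to convert from UTC+2).
Pita in UTC: 08:25-10:20, 13:30-16:05, 17:05-17:15 (add 8h to convert from UTC-8).
Chen: free for 11:45-12:45. Omar: free for 11:45-12:45. Bashir: free for 11:45-12:45. Bianca: not fully free for 11:45-12:45. Pita: not fully free for 11:45-12:45.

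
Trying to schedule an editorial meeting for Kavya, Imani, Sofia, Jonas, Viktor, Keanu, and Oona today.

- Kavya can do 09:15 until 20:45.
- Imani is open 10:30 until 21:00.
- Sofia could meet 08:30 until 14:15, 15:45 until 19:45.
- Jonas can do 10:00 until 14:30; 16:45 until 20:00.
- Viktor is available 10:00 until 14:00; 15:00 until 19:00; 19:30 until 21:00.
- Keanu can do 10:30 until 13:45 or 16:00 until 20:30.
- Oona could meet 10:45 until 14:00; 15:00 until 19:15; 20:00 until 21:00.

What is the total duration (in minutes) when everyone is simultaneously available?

315

Kavya ∩ Imani: 10:30-20:45.
Kavya ∩ Imani ∩ Sofia: 10:30-14:15, 15:45-19:45.
Kavya ∩ Imani ∩ Sofia ∩ Jonas: 10:30-14:15, 16:45-19:45.
Kavya ∩ Imani ∩ Sofia ∩ Jonas ∩ Viktor: 10:30-14:00, 16:45-19:00, 19:30-19:45.
Kavya ∩ Imani ∩ Sofia ∩ Jonas ∩ Viktor ∩ Keanu: 10:30-13:45, 16:45-19:00, 19:30-19:45.
Kavya ∩ Imani ∩ Sofia ∩ Jonas ∩ Viktor ∩ Keanu ∩ Oona: 10:45-13:45, 16:45-19:00.
Summing the common windows: 180 + 135 = 315 minutes.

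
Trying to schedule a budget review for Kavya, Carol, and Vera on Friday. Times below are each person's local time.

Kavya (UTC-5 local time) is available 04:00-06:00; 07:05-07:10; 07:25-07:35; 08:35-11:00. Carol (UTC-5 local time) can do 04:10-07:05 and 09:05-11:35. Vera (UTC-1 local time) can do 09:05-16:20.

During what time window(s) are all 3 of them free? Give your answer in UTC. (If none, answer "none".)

10:05-11:00, 14:05-16:00

Kavya in UTC: 09:00-11:00, 12:05-12:10, 12:25-12:35, 13:35-16:00 (add 5h to convert from UTC-5).
Carol in UTC: 09:10-12:05, 14:05-16:35 (add 5h to convert from UTC-5).
Vera in UTC: 10:05-17:20 (add 1h to convert from UTC-1).
Kavya ∩ Carol: 09:10-11:00, 14:05-16:00.
Kavya ∩ Carol ∩ Vera: 10:05-11:00, 14:05-16:00.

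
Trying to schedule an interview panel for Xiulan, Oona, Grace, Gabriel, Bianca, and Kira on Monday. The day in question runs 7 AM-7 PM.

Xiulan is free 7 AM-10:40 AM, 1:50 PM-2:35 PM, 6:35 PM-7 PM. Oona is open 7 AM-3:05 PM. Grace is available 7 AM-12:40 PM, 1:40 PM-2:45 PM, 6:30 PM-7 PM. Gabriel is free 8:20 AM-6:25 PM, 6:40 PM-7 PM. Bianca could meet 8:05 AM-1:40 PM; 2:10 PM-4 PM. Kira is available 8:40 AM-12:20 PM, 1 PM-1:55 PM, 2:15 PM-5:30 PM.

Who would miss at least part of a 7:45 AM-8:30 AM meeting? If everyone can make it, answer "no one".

Bianca, Gabriel, Kira

Xiulan: free for 07:45-08:30. Oona: free for 07:45-08:30. Grace: free for 07:45-08:30. Gabriel: not fully free for 07:45-08:30. Bianca: not fully free for 07:45-08:30. Kira: not fully free for 07:45-08:30.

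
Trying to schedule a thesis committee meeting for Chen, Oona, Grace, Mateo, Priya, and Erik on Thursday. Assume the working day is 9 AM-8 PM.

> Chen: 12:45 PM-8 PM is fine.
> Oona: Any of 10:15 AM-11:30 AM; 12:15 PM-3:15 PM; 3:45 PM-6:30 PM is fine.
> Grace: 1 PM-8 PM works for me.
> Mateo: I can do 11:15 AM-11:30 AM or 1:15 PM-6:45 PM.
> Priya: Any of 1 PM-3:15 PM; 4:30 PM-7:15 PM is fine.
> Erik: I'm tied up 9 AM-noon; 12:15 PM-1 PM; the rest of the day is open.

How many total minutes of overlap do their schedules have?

240

Chen free: 12:45-20:00.
Oona free: 10:15-11:30, 12:15-15:15, 15:45-18:30.
Grace free: 13:00-20:00.
Mateo free: 11:15-11:30, 13:15-18:45.
Priya free: 13:00-15:15, 16:30-19:15.
Erik free: 12:00-12:15, 13:00-20:00 (invert busy blocks within the working day).
Chen ∩ Oona: 12:45-15:15, 15:45-18:30.
Chen ∩ Oona ∩ Grace: 13:00-15:15, 15:45-18:30.
Chen ∩ Oona ∩ Grace ∩ Mateo: 13:15-15:15, 15:45-18:30.
Chen ∩ Oona ∩ Grace ∩ Mateo ∩ Priya: 13:15-15:15, 16:30-18:30.
Chen ∩ Oona ∩ Grace ∩ Mateo ∩ Priya ∩ Erik: 13:15-15:15, 16:30-18:30.
So the common availability across everyone is 13:15-15:15, 16:30-18:30.
Summing the common windows: 120 + 120 = 240 minutes.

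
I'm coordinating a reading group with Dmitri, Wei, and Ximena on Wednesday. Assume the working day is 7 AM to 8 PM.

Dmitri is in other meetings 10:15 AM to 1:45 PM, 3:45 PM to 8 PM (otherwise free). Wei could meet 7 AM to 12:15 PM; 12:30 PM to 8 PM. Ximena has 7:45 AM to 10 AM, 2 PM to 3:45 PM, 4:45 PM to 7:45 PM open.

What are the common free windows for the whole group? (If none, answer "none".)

Dmitri free: 07:00-10:15, 13:45-15:45 (invert busy blocks within the working day).
Wei free: 07:00-12:15, 12:30-20:00.
Ximena free: 07:45-10:00, 14:00-15:45, 16:45-19:45.
Dmitri ∩ Wei: 07:00-10:15, 13:45-15:45.
Dmitri ∩ Wei ∩ Ximena: 07:45-10:00, 14:00-15:45.
Those are the intersection windows.

07:45-10:00, 14:00-15:45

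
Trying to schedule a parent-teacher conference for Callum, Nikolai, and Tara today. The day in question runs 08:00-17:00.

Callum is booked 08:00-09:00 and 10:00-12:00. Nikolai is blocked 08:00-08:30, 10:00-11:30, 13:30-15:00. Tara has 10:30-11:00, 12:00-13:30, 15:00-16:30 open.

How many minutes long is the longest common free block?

Callum free: 09:00-10:00, 12:00-17:00 (invert busy blocks within the working day).
Nikolai free: 08:30-10:00, 11:30-13:30, 15:00-17:00 (invert busy blocks within the working day).
Tara free: 10:30-11:00, 12:00-13:30, 15:00-16:30.
Callum ∩ Nikolai: 09:00-10:00, 12:00-13:30, 15:00-17:00.
Callum ∩ Nikolai ∩ Tara: 12:00-13:30, 15:00-16:30.
The longest is 12:00-13:30 at 90 minutes.

90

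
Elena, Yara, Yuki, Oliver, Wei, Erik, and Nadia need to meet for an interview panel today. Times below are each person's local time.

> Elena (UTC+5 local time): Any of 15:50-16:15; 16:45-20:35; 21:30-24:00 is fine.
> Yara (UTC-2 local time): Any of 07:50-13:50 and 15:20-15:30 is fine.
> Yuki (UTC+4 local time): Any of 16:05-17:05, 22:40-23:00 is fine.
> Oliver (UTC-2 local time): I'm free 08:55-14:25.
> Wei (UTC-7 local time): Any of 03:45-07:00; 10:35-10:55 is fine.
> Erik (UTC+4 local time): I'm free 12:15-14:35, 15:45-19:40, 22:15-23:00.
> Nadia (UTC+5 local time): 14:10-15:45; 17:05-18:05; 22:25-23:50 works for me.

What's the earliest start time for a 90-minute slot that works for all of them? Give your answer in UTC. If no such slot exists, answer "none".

none

Elena in UTC: 10:50-11:15, 11:45-15:35, 16:30-19:00 (subtract 5h to convert from UTC+5).
Yara in UTC: 09:50-15:50, 17:20-17:30 (add 2h to convert from UTC-2).
Yuki in UTC: 12:05-13:05, 18:40-19:00 (subtract 4h to convert from UTC+4).
Oliver in UTC: 10:55-16:25 (add 2h to convert from UTC-2).
Wei in UTC: 10:45-14:00, 17:35-17:55 (add 7h to convert from UTC-7).
Erik in UTC: 08:15-10:35, 11:45-15:40, 18:15-19:00 (subtract 4h to convert from UTC+4).
Nadia in UTC: 09:10-10:45, 12:05-13:05, 17:25-18:50 (subtract 5h to convert from UTC+5).
Elena ∩ Yara: 10:50-11:15, 11:45-15:35, 17:20-17:30.
Elena ∩ Yara ∩ Yuki: 12:05-13:05.
Elena ∩ Yara ∩ Yuki ∩ Oliver: 12:05-13:05.
Elena ∩ Yara ∩ Yuki ∩ Oliver ∩ Wei: 12:05-13:05.
Elena ∩ Yara ∩ Yuki ∩ Oliver ∩ Wei ∩ Erik: 12:05-13:05.
Elena ∩ Yara ∩ Yuki ∩ Oliver ∩ Wei ∩ Erik ∩ Nadia: 12:05-13:05.
So the common availability across everyone is 12:05-13:05.
No common window is at least 90 minutes long.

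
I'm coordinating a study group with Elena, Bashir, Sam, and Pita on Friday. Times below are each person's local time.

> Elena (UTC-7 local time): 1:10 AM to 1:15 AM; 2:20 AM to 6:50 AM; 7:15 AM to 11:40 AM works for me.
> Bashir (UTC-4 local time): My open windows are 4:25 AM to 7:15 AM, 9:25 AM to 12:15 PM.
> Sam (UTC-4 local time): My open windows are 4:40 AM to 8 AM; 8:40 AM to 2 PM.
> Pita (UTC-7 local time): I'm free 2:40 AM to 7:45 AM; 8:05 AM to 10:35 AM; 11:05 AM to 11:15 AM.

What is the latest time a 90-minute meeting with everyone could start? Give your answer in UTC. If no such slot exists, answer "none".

Elena in UTC: 08:10-08:15, 09:20-13:50, 14:15-18:40 (add 7h to convert from UTC-7).
Bashir in UTC: 08:25-11:15, 13:25-16:15 (add 4h to convert from UTC-4).
Sam in UTC: 08:40-12:00, 12:40-18:00 (add 4h to convert from UTC-4).
Pita in UTC: 09:40-14:45, 15:05-17:35, 18:05-18:15 (add 7h to convert from UTC-7).
Elena ∩ Bashir: 09:20-11:15, 13:25-13:50, 14:15-16:15.
Elena ∩ Bashir ∩ Sam: 09:20-11:15, 13:25-13:50, 14:15-16:15.
Elena ∩ Bashir ∩ Sam ∩ Pita: 09:40-11:15, 13:25-13:50, 14:15-14:45, 15:05-16:15.
Those are the intersection windows.
The last common window of at least 90 minutes is 09:40-11:15; a 90-minute meeting can start as late as 09:45 and still end by 11:15.

09:45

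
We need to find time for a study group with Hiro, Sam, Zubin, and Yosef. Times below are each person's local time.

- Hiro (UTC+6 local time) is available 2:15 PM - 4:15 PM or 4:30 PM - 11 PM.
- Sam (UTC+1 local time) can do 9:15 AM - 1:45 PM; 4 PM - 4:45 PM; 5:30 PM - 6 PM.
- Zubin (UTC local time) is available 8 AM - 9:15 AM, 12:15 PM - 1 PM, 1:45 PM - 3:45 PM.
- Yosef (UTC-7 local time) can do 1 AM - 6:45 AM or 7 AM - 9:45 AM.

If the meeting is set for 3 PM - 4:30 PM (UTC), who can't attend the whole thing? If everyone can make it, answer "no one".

Sam, Zubin

Hiro in UTC: 08:15-10:15, 10:30-17:00 (subtract 6h to convert from UTC+6).
Sam in UTC: 08:15-12:45, 15:00-15:45, 16:30-17:00 (subtract 1h to convert from UTC+1).
Zubin in UTC: 08:00-09:15, 12:15-13:00, 13:45-15:45.
Yosef in UTC: 08:00-13:45, 14:00-16:45 (add 7h to convert from UTC-7).
Hiro: free for 15:00-16:30. Sam: not fully free for 15:00-16:30. Zubin: not fully free for 15:00-16:30. Yosef: free for 15:00-16:30.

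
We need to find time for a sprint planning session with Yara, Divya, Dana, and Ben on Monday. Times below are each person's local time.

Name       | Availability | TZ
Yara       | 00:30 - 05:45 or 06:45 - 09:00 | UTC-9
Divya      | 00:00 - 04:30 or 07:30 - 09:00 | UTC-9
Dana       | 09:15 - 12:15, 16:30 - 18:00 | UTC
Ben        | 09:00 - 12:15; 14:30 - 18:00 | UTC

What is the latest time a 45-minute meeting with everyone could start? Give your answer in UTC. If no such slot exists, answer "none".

17:15

Yara in UTC: 09:30-14:45, 15:45-18:00 (add 9h to convert from UTC-9).
Divya in UTC: 09:00-13:30, 16:30-18:00 (add 9h to convert from UTC-9).
Dana in UTC: 09:15-12:15, 16:30-18:00.
Ben in UTC: 09:00-12:15, 14:30-18:00.
Yara ∩ Divya: 09:30-13:30, 16:30-18:00.
Yara ∩ Divya ∩ Dana: 09:30-12:15, 16:30-18:00.
Yara ∩ Divya ∩ Dana ∩ Ben: 09:30-12:15, 16:30-18:00.
So the common availability across everyone is 09:30-12:15, 16:30-18:00.
The last common window of at least 45 minutes is 16:30-18:00; a 45-minute meeting can start as late as 17:15 and still end by 18:00.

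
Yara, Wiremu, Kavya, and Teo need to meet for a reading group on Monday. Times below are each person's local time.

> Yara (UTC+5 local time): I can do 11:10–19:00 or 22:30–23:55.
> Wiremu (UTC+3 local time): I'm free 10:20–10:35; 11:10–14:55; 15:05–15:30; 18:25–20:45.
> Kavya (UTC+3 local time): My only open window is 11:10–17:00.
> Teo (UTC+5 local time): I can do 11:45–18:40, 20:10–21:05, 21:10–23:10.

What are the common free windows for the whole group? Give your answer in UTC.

08:10-11:55, 12:05-12:30

Yara in UTC: 06:10-14:00, 17:30-18:55 (subtract 5h to convert from UTC+5).
Wiremu in UTC: 07:20-07:35, 08:10-11:55, 12:05-12:30, 15:25-17:45 (subtract 3h to convert from UTC+3).
Kavya in UTC: 08:10-14:00 (subtract 3h to convert from UTC+3).
Teo in UTC: 06:45-13:40, 15:10-16:05, 16:10-18:10 (subtract 5h to convert from UTC+5).
Yara ∩ Wiremu: 07:20-07:35, 08:10-11:55, 12:05-12:30, 17:30-17:45.
Yara ∩ Wiremu ∩ Kavya: 08:10-11:55, 12:05-12:30.
Yara ∩ Wiremu ∩ Kavya ∩ Teo: 08:10-11:55, 12:05-12:30.
Those are the intersection windows.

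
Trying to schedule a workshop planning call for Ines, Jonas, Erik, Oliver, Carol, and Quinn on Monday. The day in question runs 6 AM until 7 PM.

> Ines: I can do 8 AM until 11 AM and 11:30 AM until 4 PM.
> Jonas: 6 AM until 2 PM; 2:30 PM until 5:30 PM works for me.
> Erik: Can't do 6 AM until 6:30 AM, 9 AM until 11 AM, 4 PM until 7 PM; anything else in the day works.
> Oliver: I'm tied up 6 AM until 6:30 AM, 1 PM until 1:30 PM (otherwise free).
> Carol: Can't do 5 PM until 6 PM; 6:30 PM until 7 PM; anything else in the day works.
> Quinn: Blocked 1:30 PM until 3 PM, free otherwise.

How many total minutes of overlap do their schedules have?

Ines free: 08:00-11:00, 11:30-16:00.
Jonas free: 06:00-14:00, 14:30-17:30.
Erik free: 06:30-09:00, 11:00-16:00 (invert busy blocks within the working day).
Oliver free: 06:30-13:00, 13:30-19:00 (invert busy blocks within the working day).
Carol free: 06:00-17:00, 18:00-18:30 (invert busy blocks within the working day).
Quinn free: 06:00-13:30, 15:00-19:00 (invert busy blocks within the working day).
Ines ∩ Jonas: 08:00-11:00, 11:30-14:00, 14:30-16:00.
Ines ∩ Jonas ∩ Erik: 08:00-09:00, 11:30-14:00, 14:30-16:00.
Ines ∩ Jonas ∩ Erik ∩ Oliver: 08:00-09:00, 11:30-13:00, 13:30-14:00, 14:30-16:00.
Ines ∩ Jonas ∩ Erik ∩ Oliver ∩ Carol: 08:00-09:00, 11:30-13:00, 13:30-14:00, 14:30-16:00.
Ines ∩ Jonas ∩ Erik ∩ Oliver ∩ Carol ∩ Quinn: 08:00-09:00, 11:30-13:00, 15:00-16:00.
Summing the common windows: 60 + 90 + 60 = 210 minutes.

210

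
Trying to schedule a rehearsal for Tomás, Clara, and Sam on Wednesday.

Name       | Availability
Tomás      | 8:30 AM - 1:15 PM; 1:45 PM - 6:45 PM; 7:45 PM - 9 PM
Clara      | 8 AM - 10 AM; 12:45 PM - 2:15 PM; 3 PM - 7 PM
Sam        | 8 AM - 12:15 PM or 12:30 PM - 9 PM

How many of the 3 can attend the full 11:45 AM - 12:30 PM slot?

1

Tomás can make the full 11:45-12:30 slot — that's 1.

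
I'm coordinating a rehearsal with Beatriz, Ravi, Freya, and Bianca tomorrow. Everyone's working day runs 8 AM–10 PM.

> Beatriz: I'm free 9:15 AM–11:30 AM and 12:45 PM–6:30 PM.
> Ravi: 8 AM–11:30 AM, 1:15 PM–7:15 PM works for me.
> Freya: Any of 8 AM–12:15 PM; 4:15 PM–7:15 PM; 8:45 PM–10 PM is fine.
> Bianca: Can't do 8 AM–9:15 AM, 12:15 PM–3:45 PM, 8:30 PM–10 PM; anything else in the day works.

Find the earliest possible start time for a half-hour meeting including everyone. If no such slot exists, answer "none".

09:15

Beatriz free: 09:15-11:30, 12:45-18:30.
Ravi free: 08:00-11:30, 13:15-19:15.
Freya free: 08:00-12:15, 16:15-19:15, 20:45-22:00.
Bianca free: 09:15-12:15, 15:45-20:30 (invert busy blocks within the working day).
Beatriz ∩ Ravi: 09:15-11:30, 13:15-18:30.
Beatriz ∩ Ravi ∩ Freya: 09:15-11:30, 16:15-18:30.
Beatriz ∩ Ravi ∩ Freya ∩ Bianca: 09:15-11:30, 16:15-18:30.
The first common window of at least 30 minutes is 09:15-11:30, so the earliest start is 09:15.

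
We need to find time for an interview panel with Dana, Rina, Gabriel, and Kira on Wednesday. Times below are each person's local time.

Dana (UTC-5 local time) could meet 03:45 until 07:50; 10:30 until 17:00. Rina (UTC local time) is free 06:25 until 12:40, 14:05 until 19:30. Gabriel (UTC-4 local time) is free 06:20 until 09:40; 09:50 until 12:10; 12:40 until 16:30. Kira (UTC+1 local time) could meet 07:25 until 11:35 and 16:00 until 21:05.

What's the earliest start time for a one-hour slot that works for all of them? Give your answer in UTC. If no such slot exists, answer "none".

Dana in UTC: 08:45-12:50, 15:30-22:00 (add 5h to convert from UTC-5).
Rina in UTC: 06:25-12:40, 14:05-19:30.
Gabriel in UTC: 10:20-13:40, 13:50-16:10, 16:40-20:30 (add 4h to convert from UTC-4).
Kira in UTC: 06:25-10:35, 15:00-20:05 (subtract 1h to convert from UTC+1).
Dana ∩ Rina: 08:45-12:40, 15:30-19:30.
Dana ∩ Rina ∩ Gabriel: 10:20-12:40, 15:30-16:10, 16:40-19:30.
Dana ∩ Rina ∩ Gabriel ∩ Kira: 10:20-10:35, 15:30-16:10, 16:40-19:30.
The first common window of at least 60 minutes is 16:40-19:30, so the earliest start is 16:40.

16:40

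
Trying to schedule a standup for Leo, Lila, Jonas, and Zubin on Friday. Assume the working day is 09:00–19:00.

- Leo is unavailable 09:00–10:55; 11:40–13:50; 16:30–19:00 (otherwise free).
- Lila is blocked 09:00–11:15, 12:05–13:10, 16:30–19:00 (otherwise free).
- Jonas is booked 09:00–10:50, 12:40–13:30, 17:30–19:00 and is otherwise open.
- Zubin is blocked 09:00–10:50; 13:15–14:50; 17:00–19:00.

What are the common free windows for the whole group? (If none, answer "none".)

11:15-11:40, 14:50-16:30

Leo free: 10:55-11:40, 13:50-16:30 (invert busy blocks within the working day).
Lila free: 11:15-12:05, 13:10-16:30 (invert busy blocks within the working day).
Jonas free: 10:50-12:40, 13:30-17:30 (invert busy blocks within the working day).
Zubin free: 10:50-13:15, 14:50-17:00 (invert busy blocks within the working day).
Leo ∩ Lila: 11:15-11:40, 13:50-16:30.
Leo ∩ Lila ∩ Jonas: 11:15-11:40, 13:50-16:30.
Leo ∩ Lila ∩ Jonas ∩ Zubin: 11:15-11:40, 14:50-16:30.
So the common availability across everyone is 11:15-11:40, 14:50-16:30.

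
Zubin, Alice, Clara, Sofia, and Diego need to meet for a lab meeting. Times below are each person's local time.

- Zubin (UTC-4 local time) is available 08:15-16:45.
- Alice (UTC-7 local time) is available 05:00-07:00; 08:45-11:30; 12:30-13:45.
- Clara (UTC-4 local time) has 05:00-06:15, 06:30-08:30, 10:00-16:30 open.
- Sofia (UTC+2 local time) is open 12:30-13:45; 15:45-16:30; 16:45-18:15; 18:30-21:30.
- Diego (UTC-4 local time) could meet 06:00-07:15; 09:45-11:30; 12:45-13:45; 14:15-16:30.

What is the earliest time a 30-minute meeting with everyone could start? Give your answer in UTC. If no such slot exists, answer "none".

16:45

Zubin in UTC: 12:15-20:45 (add 4h to convert from UTC-4).
Alice in UTC: 12:00-14:00, 15:45-18:30, 19:30-20:45 (add 7h to convert from UTC-7).
Clara in UTC: 09:00-10:15, 10:30-12:30, 14:00-20:30 (add 4h to convert from UTC-4).
Sofia in UTC: 10:30-11:45, 13:45-14:30, 14:45-16:15, 16:30-19:30 (subtract 2h to convert from UTC+2).
Diego in UTC: 10:00-11:15, 13:45-15:30, 16:45-17:45, 18:15-20:30 (add 4h to convert from UTC-4).
Zubin ∩ Alice: 12:15-14:00, 15:45-18:30, 19:30-20:45.
Zubin ∩ Alice ∩ Clara: 12:15-12:30, 15:45-18:30, 19:30-20:30.
Zubin ∩ Alice ∩ Clara ∩ Sofia: 15:45-16:15, 16:30-18:30.
Zubin ∩ Alice ∩ Clara ∩ Sofia ∩ Diego: 16:45-17:45, 18:15-18:30.
The first common window of at least 30 minutes is 16:45-17:45, so the earliest start is 16:45.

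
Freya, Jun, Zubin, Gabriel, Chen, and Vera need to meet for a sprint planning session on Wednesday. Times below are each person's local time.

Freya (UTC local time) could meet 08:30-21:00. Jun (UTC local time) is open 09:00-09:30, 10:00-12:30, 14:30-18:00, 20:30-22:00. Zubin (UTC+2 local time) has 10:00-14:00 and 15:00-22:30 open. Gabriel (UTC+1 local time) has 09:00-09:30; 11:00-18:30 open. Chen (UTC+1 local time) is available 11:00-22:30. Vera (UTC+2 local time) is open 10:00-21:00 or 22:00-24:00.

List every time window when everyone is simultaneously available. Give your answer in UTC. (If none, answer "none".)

Freya in UTC: 08:30-21:00.
Jun in UTC: 09:00-09:30, 10:00-12:30, 14:30-18:00, 20:30-22:00.
Zubin in UTC: 08:00-12:00, 13:00-20:30 (subtract 2h to convert from UTC+2).
Gabriel in UTC: 08:00-08:30, 10:00-17:30 (subtract 1h to convert from UTC+1).
Chen in UTC: 10:00-21:30 (subtract 1h to convert from UTC+1).
Vera in UTC: 08:00-19:00, 20:00-22:00 (subtract 2h to convert from UTC+2).
Freya ∩ Jun: 09:00-09:30, 10:00-12:30, 14:30-18:00, 20:30-21:00.
Freya ∩ Jun ∩ Zubin: 09:00-09:30, 10:00-12:00, 14:30-18:00.
Freya ∩ Jun ∩ Zubin ∩ Gabriel: 10:00-12:00, 14:30-17:30.
Freya ∩ Jun ∩ Zubin ∩ Gabriel ∩ Chen: 10:00-12:00, 14:30-17:30.
Freya ∩ Jun ∩ Zubin ∩ Gabriel ∩ Chen ∩ Vera: 10:00-12:00, 14:30-17:30.
So the common availability across everyone is 10:00-12:00, 14:30-17:30.

10:00-12:00, 14:30-17:30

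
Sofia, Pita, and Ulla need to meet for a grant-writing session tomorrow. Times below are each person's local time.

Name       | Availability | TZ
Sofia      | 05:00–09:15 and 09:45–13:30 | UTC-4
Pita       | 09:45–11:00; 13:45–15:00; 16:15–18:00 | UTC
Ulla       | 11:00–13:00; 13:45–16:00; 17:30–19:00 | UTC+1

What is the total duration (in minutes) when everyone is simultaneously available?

Sofia in UTC: 09:00-13:15, 13:45-17:30 (add 4h to convert from UTC-4).
Pita in UTC: 09:45-11:00, 13:45-15:00, 16:15-18:00.
Ulla in UTC: 10:00-12:00, 12:45-15:00, 16:30-18:00 (subtract 1h to convert from UTC+1).
Sofia ∩ Pita: 09:45-11:00, 13:45-15:00, 16:15-17:30.
Sofia ∩ Pita ∩ Ulla: 10:00-11:00, 13:45-15:00, 16:30-17:30.
Summing the common windows: 60 + 75 + 60 = 195 minutes.

195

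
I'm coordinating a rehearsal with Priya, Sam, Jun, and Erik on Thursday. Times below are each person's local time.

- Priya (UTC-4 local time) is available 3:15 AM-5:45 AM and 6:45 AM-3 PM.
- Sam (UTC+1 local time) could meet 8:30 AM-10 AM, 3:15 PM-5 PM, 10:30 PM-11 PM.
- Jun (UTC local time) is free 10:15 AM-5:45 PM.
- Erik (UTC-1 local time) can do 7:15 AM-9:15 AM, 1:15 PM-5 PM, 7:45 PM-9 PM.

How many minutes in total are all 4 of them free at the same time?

Priya in UTC: 07:15-09:45, 10:45-19:00 (add 4h to convert from UTC-4).
Sam in UTC: 07:30-09:00, 14:15-16:00, 21:30-22:00 (subtract 1h to convert from UTC+1).
Jun in UTC: 10:15-17:45.
Erik in UTC: 08:15-10:15, 14:15-18:00, 20:45-22:00 (add 1h to convert from UTC-1).
Priya ∩ Sam: 07:30-09:00, 14:15-16:00.
Priya ∩ Sam ∩ Jun: 14:15-16:00.
Priya ∩ Sam ∩ Jun ∩ Erik: 14:15-16:00.
That's a single block of 105 minutes.

105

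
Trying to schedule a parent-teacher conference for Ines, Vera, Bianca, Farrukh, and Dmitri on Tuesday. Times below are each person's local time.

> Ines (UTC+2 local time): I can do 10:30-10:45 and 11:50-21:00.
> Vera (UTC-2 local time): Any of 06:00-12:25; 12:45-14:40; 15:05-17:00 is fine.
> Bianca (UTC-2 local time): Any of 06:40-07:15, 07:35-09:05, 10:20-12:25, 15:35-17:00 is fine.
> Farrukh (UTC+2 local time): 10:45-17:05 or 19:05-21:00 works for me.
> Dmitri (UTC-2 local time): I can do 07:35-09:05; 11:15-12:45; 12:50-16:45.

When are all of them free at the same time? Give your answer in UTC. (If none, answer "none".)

09:50-11:05, 13:15-14:25, 17:35-18:45

Ines in UTC: 08:30-08:45, 09:50-19:00 (subtract 2h to convert from UTC+2).
Vera in UTC: 08:00-14:25, 14:45-16:40, 17:05-19:00 (add 2h to convert from UTC-2).
Bianca in UTC: 08:40-09:15, 09:35-11:05, 12:20-14:25, 17:35-19:00 (add 2h to convert from UTC-2).
Farrukh in UTC: 08:45-15:05, 17:05-19:00 (subtract 2h to convert from UTC+2).
Dmitri in UTC: 09:35-11:05, 13:15-14:45, 14:50-18:45 (add 2h to convert from UTC-2).
Ines ∩ Vera: 08:30-08:45, 09:50-14:25, 14:45-16:40, 17:05-19:00.
Ines ∩ Vera ∩ Bianca: 08:40-08:45, 09:50-11:05, 12:20-14:25, 17:35-19:00.
Ines ∩ Vera ∩ Bianca ∩ Farrukh: 09:50-11:05, 12:20-14:25, 17:35-19:00.
Ines ∩ Vera ∩ Bianca ∩ Farrukh ∩ Dmitri: 09:50-11:05, 13:15-14:25, 17:35-18:45.
Those are the intersection windows.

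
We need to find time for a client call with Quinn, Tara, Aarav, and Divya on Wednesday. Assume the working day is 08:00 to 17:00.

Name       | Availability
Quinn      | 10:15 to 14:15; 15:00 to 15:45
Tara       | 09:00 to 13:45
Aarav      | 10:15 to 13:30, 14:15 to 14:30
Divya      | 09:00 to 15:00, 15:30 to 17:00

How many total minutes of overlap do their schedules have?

Quinn ∩ Tara: 10:15-13:45.
Quinn ∩ Tara ∩ Aarav: 10:15-13:30.
Quinn ∩ Tara ∩ Aarav ∩ Divya: 10:15-13:30.
That's a single block of 195 minutes.

195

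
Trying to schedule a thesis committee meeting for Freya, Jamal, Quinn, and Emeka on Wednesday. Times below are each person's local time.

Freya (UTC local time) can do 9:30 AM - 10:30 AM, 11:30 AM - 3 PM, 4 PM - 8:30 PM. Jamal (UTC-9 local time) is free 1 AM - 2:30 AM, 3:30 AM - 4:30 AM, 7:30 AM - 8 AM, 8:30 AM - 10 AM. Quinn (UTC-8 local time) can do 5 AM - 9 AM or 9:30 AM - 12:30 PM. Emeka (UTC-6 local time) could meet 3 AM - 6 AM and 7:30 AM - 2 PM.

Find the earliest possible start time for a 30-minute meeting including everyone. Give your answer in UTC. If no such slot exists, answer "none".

Freya in UTC: 09:30-10:30, 11:30-15:00, 16:00-20:30.
Jamal in UTC: 10:00-11:30, 12:30-13:30, 16:30-17:00, 17:30-19:00 (add 9h to convert from UTC-9).
Quinn in UTC: 13:00-17:00, 17:30-20:30 (add 8h to convert from UTC-8).
Emeka in UTC: 09:00-12:00, 13:30-20:00 (add 6h to convert from UTC-6).
Freya ∩ Jamal: 10:00-10:30, 12:30-13:30, 16:30-17:00, 17:30-19:00.
Freya ∩ Jamal ∩ Quinn: 13:00-13:30, 16:30-17:00, 17:30-19:00.
Freya ∩ Jamal ∩ Quinn ∩ Emeka: 16:30-17:00, 17:30-19:00.
The first common window of at least 30 minutes is 16:30-17:00, so the earliest start is 16:30.

16:30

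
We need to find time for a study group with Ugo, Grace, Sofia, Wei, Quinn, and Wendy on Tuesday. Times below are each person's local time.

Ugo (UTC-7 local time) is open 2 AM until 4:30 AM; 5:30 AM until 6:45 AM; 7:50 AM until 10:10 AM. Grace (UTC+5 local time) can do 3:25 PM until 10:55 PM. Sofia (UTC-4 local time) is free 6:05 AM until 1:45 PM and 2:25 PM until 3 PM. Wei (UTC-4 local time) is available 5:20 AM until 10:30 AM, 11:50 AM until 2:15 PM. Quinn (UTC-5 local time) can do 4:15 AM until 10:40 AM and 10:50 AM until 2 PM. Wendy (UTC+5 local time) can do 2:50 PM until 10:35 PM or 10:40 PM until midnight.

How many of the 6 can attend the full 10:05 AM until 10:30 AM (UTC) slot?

Ugo in UTC: 09:00-11:30, 12:30-13:45, 14:50-17:10 (add 7h to convert from UTC-7).
Grace in UTC: 10:25-17:55 (subtract 5h to convert from UTC+5).
Sofia in UTC: 10:05-17:45, 18:25-19:00 (add 4h to convert from UTC-4).
Wei in UTC: 09:20-14:30, 15:50-18:15 (add 4h to convert from UTC-4).
Quinn in UTC: 09:15-15:40, 15:50-19:00 (add 5h to convert from UTC-5).
Wendy in UTC: 09:50-17:35, 17:40-19:00 (subtract 5h to convert from UTC+5).
Ugo, Sofia, Wei, Quinn, and Wendy can make the full 10:05-10:30 slot — that's 5.

5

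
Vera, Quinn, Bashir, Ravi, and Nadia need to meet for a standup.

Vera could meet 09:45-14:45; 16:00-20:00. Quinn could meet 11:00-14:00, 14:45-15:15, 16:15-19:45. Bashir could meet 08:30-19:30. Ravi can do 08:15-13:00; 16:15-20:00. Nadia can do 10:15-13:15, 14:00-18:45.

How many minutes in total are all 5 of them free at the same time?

Vera ∩ Quinn: 11:00-14:00, 16:15-19:45.
Vera ∩ Quinn ∩ Bashir: 11:00-14:00, 16:15-19:30.
Vera ∩ Quinn ∩ Bashir ∩ Ravi: 11:00-13:00, 16:15-19:30.
Vera ∩ Quinn ∩ Bashir ∩ Ravi ∩ Nadia: 11:00-13:00, 16:15-18:45.
So the common availability across everyone is 11:00-13:00, 16:15-18:45.
Summing the common windows: 120 + 150 = 270 minutes.

270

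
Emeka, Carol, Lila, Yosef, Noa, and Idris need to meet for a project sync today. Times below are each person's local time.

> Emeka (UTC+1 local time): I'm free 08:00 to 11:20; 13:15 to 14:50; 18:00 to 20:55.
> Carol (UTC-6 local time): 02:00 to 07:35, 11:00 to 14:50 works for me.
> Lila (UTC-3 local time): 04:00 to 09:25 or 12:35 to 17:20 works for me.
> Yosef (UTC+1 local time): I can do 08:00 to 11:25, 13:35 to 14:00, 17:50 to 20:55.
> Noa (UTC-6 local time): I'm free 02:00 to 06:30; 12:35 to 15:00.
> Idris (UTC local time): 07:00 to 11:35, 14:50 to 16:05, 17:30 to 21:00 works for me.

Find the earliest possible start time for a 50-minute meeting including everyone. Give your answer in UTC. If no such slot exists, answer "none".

08:00

Emeka in UTC: 07:00-10:20, 12:15-13:50, 17:00-19:55 (subtract 1h to convert from UTC+1).
Carol in UTC: 08:00-13:35, 17:00-20:50 (add 6h to convert from UTC-6).
Lila in UTC: 07:00-12:25, 15:35-20:20 (add 3h to convert from UTC-3).
Yosef in UTC: 07:00-10:25, 12:35-13:00, 16:50-19:55 (subtract 1h to convert from UTC+1).
Noa in UTC: 08:00-12:30, 18:35-21:00 (add 6h to convert from UTC-6).
Idris in UTC: 07:00-11:35, 14:50-16:05, 17:30-21:00.
Emeka ∩ Carol: 08:00-10:20, 12:15-13:35, 17:00-19:55.
Emeka ∩ Carol ∩ Lila: 08:00-10:20, 12:15-12:25, 17:00-19:55.
Emeka ∩ Carol ∩ Lila ∩ Yosef: 08:00-10:20, 17:00-19:55.
Emeka ∩ Carol ∩ Lila ∩ Yosef ∩ Noa: 08:00-10:20, 18:35-19:55.
Emeka ∩ Carol ∩ Lila ∩ Yosef ∩ Noa ∩ Idris: 08:00-10:20, 18:35-19:55.
Those are the intersection windows.
The first common window of at least 50 minutes is 08:00-10:20, so the earliest start is 08:00.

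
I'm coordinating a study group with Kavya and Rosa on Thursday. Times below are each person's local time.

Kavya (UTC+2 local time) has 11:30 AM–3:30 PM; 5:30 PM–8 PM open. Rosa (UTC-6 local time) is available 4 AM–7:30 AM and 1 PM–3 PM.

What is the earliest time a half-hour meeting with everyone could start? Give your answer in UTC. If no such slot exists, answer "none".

10:00

Kavya in UTC: 09:30-13:30, 15:30-18:00 (subtract 2h to convert from UTC+2).
Rosa in UTC: 10:00-13:30, 19:00-21:00 (add 6h to convert from UTC-6).
Kavya ∩ Rosa: 10:00-13:30.
The first common window of at least 30 minutes is 10:00-13:30, so the earliest start is 10:00.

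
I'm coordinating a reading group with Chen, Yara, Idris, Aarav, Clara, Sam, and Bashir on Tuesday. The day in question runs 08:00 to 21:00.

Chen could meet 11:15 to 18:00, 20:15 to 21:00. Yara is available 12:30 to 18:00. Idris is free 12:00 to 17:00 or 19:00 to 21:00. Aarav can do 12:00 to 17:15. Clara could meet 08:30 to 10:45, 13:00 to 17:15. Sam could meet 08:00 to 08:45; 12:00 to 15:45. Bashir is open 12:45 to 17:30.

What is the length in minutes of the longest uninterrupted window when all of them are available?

Chen ∩ Yara: 12:30-18:00.
Chen ∩ Yara ∩ Idris: 12:30-17:00.
Chen ∩ Yara ∩ Idris ∩ Aarav: 12:30-17:00.
Chen ∩ Yara ∩ Idris ∩ Aarav ∩ Clara: 13:00-17:00.
Chen ∩ Yara ∩ Idris ∩ Aarav ∩ Clara ∩ Sam: 13:00-15:45.
Chen ∩ Yara ∩ Idris ∩ Aarav ∩ Clara ∩ Sam ∩ Bashir: 13:00-15:45.
So the common availability across everyone is 13:00-15:45.
The longest is 13:00-15:45 at 165 minutes.

165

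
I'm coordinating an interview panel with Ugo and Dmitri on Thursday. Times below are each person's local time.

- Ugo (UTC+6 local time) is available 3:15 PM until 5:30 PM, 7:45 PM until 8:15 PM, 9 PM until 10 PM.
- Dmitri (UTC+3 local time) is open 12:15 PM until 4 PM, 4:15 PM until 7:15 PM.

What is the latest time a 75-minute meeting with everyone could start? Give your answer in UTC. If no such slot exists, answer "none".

10:15

Ugo in UTC: 09:15-11:30, 13:45-14:15, 15:00-16:00 (subtract 6h to convert from UTC+6).
Dmitri in UTC: 09:15-13:00, 13:15-16:15 (subtract 3h to convert from UTC+3).
Ugo ∩ Dmitri: 09:15-11:30, 13:45-14:15, 15:00-16:00.
The last common window of at least 75 minutes is 09:15-11:30; a 75-minute meeting can start as late as 10:15 and still end by 11:30.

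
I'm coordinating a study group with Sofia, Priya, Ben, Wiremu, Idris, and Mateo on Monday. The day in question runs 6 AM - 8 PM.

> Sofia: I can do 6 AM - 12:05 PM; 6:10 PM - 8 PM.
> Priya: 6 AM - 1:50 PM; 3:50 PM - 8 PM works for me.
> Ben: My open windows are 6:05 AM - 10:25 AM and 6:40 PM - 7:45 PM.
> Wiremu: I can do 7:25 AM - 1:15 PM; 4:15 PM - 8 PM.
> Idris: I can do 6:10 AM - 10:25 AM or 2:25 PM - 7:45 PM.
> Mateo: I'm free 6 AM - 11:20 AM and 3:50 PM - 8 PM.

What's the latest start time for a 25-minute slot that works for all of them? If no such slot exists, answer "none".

Sofia ∩ Priya: 06:00-12:05, 18:10-20:00.
Sofia ∩ Priya ∩ Ben: 06:05-10:25, 18:40-19:45.
Sofia ∩ Priya ∩ Ben ∩ Wiremu: 07:25-10:25, 18:40-19:45.
Sofia ∩ Priya ∩ Ben ∩ Wiremu ∩ Idris: 07:25-10:25, 18:40-19:45.
Sofia ∩ Priya ∩ Ben ∩ Wiremu ∩ Idris ∩ Mateo: 07:25-10:25, 18:40-19:45.
The last common window of at least 25 minutes is 18:40-19:45; a 25-minute meeting can start as late as 19:20 and still end by 19:45.

19:20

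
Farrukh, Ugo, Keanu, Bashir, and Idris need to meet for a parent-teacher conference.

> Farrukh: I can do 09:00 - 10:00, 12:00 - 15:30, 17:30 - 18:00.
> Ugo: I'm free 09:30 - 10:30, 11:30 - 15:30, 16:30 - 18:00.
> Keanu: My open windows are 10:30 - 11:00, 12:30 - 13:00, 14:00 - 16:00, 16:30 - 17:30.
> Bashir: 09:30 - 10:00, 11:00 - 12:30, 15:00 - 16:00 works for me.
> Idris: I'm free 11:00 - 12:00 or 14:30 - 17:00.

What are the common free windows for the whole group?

15:00-15:30

Farrukh ∩ Ugo: 09:30-10:00, 12:00-15:30, 17:30-18:00.
Farrukh ∩ Ugo ∩ Keanu: 12:30-13:00, 14:00-15:30.
Farrukh ∩ Ugo ∩ Keanu ∩ Bashir: 15:00-15:30.
Farrukh ∩ Ugo ∩ Keanu ∩ Bashir ∩ Idris: 15:00-15:30.
Those are the intersection windows.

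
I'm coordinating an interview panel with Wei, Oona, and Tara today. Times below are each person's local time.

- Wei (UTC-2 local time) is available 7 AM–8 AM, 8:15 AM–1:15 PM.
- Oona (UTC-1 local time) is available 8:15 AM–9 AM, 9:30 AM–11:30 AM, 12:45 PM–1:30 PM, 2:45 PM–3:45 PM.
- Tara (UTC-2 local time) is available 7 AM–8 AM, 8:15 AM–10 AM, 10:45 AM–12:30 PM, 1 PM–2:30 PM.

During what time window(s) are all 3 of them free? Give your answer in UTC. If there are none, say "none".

09:15-10:00, 10:30-12:00, 13:45-14:30

Wei in UTC: 09:00-10:00, 10:15-15:15 (add 2h to convert from UTC-2).
Oona in UTC: 09:15-10:00, 10:30-12:30, 13:45-14:30, 15:45-16:45 (add 1h to convert from UTC-1).
Tara in UTC: 09:00-10:00, 10:15-12:00, 12:45-14:30, 15:00-16:30 (add 2h to convert from UTC-2).
Wei ∩ Oona: 09:15-10:00, 10:30-12:30, 13:45-14:30.
Wei ∩ Oona ∩ Tara: 09:15-10:00, 10:30-12:00, 13:45-14:30.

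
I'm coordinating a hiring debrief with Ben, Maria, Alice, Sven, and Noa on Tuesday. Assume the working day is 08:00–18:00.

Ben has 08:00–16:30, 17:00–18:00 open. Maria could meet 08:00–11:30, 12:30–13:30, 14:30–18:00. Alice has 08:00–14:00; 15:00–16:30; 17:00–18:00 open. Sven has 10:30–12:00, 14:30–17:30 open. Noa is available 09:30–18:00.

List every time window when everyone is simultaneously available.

Ben ∩ Maria: 08:00-11:30, 12:30-13:30, 14:30-16:30, 17:00-18:00.
Ben ∩ Maria ∩ Alice: 08:00-11:30, 12:30-13:30, 15:00-16:30, 17:00-18:00.
Ben ∩ Maria ∩ Alice ∩ Sven: 10:30-11:30, 15:00-16:30, 17:00-17:30.
Ben ∩ Maria ∩ Alice ∩ Sven ∩ Noa: 10:30-11:30, 15:00-16:30, 17:00-17:30.

10:30-11:30, 15:00-16:30, 17:00-17:30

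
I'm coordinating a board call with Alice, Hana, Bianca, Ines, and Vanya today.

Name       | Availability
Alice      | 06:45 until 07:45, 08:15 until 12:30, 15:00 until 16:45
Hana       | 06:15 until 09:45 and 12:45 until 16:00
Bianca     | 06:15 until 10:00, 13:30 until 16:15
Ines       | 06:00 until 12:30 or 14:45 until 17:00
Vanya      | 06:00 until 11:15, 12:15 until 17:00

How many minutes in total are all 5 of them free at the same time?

Alice ∩ Hana: 06:45-07:45, 08:15-09:45, 15:00-16:00.
Alice ∩ Hana ∩ Bianca: 06:45-07:45, 08:15-09:45, 15:00-16:00.
Alice ∩ Hana ∩ Bianca ∩ Ines: 06:45-07:45, 08:15-09:45, 15:00-16:00.
Alice ∩ Hana ∩ Bianca ∩ Ines ∩ Vanya: 06:45-07:45, 08:15-09:45, 15:00-16:00.
Summing the common windows: 60 + 90 + 60 = 210 minutes.

210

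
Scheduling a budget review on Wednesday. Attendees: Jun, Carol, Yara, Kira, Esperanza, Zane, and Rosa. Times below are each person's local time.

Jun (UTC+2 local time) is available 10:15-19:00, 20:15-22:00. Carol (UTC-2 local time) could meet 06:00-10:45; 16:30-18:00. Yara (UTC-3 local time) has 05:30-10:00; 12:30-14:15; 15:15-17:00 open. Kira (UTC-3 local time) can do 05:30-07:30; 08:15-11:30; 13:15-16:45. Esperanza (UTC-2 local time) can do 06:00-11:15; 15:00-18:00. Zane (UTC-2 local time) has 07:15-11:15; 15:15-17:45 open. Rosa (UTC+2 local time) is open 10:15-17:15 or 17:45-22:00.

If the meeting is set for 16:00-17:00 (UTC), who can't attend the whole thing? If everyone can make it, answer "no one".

Jun in UTC: 08:15-17:00, 18:15-20:00 (subtract 2h to convert from UTC+2).
Carol in UTC: 08:00-12:45, 18:30-20:00 (add 2h to convert from UTC-2).
Yara in UTC: 08:30-13:00, 15:30-17:15, 18:15-20:00 (add 3h to convert from UTC-3).
Kira in UTC: 08:30-10:30, 11:15-14:30, 16:15-19:45 (add 3h to convert from UTC-3).
Esperanza in UTC: 08:00-13:15, 17:00-20:00 (add 2h to convert from UTC-2).
Zane in UTC: 09:15-13:15, 17:15-19:45 (add 2h to convert from UTC-2).
Rosa in UTC: 08:15-15:15, 15:45-20:00 (subtract 2h to convert from UTC+2).
Jun: free for 16:00-17:00. Carol: not fully free for 16:00-17:00. Yara: free for 16:00-17:00. Kira: not fully free for 16:00-17:00. Esperanza: not fully free for 16:00-17:00. Zane: not fully free for 16:00-17:00. Rosa: free for 16:00-17:00.

Carol, Esperanza, Kira, Zane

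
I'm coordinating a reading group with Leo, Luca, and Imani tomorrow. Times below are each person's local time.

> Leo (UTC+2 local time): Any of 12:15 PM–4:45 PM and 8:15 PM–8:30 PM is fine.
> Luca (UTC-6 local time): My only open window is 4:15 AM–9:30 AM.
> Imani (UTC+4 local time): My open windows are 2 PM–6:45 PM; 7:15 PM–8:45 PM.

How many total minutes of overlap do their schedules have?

270

Leo in UTC: 10:15-14:45, 18:15-18:30 (subtract 2h to convert from UTC+2).
Luca in UTC: 10:15-15:30 (add 6h to convert from UTC-6).
Imani in UTC: 10:00-14:45, 15:15-16:45 (subtract 4h to convert from UTC+4).
Leo ∩ Luca: 10:15-14:45.
Leo ∩ Luca ∩ Imani: 10:15-14:45.
That's a single block of 270 minutes.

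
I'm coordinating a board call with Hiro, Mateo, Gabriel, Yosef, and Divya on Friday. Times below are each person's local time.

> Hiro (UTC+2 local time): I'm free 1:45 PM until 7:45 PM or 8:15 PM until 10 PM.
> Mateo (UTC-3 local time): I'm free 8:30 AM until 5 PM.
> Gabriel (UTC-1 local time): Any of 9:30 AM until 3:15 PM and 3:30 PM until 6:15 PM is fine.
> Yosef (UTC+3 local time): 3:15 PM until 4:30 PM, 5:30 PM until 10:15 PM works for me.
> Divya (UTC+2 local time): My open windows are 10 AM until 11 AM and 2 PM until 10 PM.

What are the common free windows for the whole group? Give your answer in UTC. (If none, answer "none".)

Hiro in UTC: 11:45-17:45, 18:15-20:00 (subtract 2h to convert from UTC+2).
Mateo in UTC: 11:30-20:00 (add 3h to convert from UTC-3).
Gabriel in UTC: 10:30-16:15, 16:30-19:15 (add 1h to convert from UTC-1).
Yosef in UTC: 12:15-13:30, 14:30-19:15 (subtract 3h to convert from UTC+3).
Divya in UTC: 08:00-09:00, 12:00-20:00 (subtract 2h to convert from UTC+2).
Hiro ∩ Mateo: 11:45-17:45, 18:15-20:00.
Hiro ∩ Mateo ∩ Gabriel: 11:45-16:15, 16:30-17:45, 18:15-19:15.
Hiro ∩ Mateo ∩ Gabriel ∩ Yosef: 12:15-13:30, 14:30-16:15, 16:30-17:45, 18:15-19:15.
Hiro ∩ Mateo ∩ Gabriel ∩ Yosef ∩ Divya: 12:15-13:30, 14:30-16:15, 16:30-17:45, 18:15-19:15.

12:15-13:30, 14:30-16:15, 16:30-17:45, 18:15-19:15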